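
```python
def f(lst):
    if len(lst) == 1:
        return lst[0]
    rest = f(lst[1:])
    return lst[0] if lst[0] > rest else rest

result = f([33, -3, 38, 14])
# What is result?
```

Recursive max over [33, -3, 38, 14] = 38

Answer: 38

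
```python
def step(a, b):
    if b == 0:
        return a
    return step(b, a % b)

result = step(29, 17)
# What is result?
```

step(29, 17) -> step(17, 12) -> step(12, 5) -> step(5, 2) -> step(2, 1) -> step(1, 0) -> 1

Answer: 1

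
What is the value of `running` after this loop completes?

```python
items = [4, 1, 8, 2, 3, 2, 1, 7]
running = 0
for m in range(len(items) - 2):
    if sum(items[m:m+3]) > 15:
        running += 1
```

Count windows with sum > 15
`running` takes the values: 0

Answer: 0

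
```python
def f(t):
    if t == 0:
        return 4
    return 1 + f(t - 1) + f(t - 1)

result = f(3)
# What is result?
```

f(t) = 1 + 2·f(t-1), f(0)=4. Closed form: (4+1)·2^3 - 1 = 39.

Answer: 39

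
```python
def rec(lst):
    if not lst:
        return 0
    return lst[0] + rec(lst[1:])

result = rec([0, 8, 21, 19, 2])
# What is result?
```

0 + 8 + 21 + 19 + 2 + 0 = 50

Answer: 50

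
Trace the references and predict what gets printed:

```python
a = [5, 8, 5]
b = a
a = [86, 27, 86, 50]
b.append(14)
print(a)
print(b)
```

Key concept: rebinding vs mutation: a is rebound to a new list, b still points at the original.
Step by step:
`a = [5, 8, 5]` → a = [5, 8, 5]
`b = a` → b = [5, 8, 5] (same object as a)
`a = [86, 27, 86, 50]` → a = [86, 27, 86, 50]
`b.append(14)` → b = [5, 8, 5, 14]
`print(a)` → prints [86, 27, 86, 50]
`print(b)` → prints [5, 8, 5, 14]

Answer:
[86, 27, 86, 50]
[5, 8, 5, 14]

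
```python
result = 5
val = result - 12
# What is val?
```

Trace:
`result = 5` → result = 5
`val = result - 12` → val = -7
So val = -7

Answer: -7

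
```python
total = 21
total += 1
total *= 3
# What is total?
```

Trace:
`total = 21` → total = 21
`total += 1` → total = 22
`total *= 3` → total = 66
So total = 66

Answer: 66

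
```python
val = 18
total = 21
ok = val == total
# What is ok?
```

Trace:
`val = 18` → val = 18
`total = 21` → total = 21
`ok = val == total` → ok = False
So ok = False

Answer: False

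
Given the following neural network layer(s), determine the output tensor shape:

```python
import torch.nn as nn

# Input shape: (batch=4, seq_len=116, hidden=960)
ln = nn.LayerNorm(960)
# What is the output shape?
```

Input: (4, 116, 960) -> Output: (4, 116, 960)

Answer: (4, 116, 960)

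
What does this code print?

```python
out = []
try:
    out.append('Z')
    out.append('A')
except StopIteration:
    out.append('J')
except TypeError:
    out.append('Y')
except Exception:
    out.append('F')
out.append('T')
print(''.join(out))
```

Execution trace: 'Z' (try body) → 'A' (try body, no exception) → 'T' (after the try/except). Output: ZAT

Answer: ZAT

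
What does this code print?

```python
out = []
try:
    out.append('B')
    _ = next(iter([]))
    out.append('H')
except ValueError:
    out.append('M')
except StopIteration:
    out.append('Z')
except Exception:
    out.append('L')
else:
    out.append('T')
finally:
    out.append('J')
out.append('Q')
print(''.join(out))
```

Execution trace: 'B' (try body) → 'Z' (except StopIteration) → 'J' (finally) → 'Q' (after the try/except). Output: BZJQ

Answer: BZJQ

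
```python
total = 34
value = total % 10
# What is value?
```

Trace:
`total = 34` → total = 34
`value = total % 10` → value = 4
So value = 4

Answer: 4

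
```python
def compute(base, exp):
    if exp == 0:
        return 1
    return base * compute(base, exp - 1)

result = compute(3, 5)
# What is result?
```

compute(3, 5) = 3 * 3 * 3 * 3 * 3 = 243

Answer: 243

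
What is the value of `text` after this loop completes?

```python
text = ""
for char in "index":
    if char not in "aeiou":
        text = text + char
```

Remove vowels from 'index'
`text` takes the values: "" → "n" → "nd" → "ndx"

Answer: "ndx"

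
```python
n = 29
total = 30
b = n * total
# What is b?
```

Trace:
`n = 29` → n = 29
`total = 30` → total = 30
`b = n * total` → b = 870
So b = 870

Answer: 870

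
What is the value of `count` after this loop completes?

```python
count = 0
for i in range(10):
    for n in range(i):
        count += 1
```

Triangle number: 0+1+2+...+9
`count` takes the values: 0 → 1 → 2 → 3 → 4 → 5 → 6 → 7 → 8 → 9 → 10 → 11 → 12 → 13 → 14 → 15 → 16 → 17 → 18 → 19 → 20 → 21 → 22 → 23 → 24 → 25 → 26 → 27 → 28 → 29 → … → 41 → 42 → 43 → 44 → 45

Answer: 45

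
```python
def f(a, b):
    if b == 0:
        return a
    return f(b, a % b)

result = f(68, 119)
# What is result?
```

f(68, 119) -> f(119, 68) -> f(68, 51) -> f(51, 17) -> f(17, 0) -> 17

Answer: 17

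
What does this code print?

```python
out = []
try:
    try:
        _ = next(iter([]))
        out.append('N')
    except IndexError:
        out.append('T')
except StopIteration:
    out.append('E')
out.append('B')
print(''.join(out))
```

Execution trace: 'E' (outer except StopIteration) → 'B' (after the try/except). Output: EB

Answer: EB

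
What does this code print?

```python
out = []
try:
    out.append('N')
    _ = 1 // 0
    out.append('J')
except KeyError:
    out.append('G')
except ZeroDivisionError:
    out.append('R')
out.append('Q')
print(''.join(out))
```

Execution trace: 'N' (try body) → 'R' (except ZeroDivisionError) → 'Q' (after the try/except). Output: NRQ

Answer: NRQ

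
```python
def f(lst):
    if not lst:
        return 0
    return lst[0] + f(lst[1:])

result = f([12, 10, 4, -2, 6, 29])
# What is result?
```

12 + 10 + 4 + (-2) + 6 + 29 + 0 = 59

Answer: 59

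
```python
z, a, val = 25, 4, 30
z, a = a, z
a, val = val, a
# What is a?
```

Trace:
`z, a, val = 25, 4, 30` → z = 25; a = 4; val = 30
`z, a = a, z` → z = 4; a = 25
`a, val = val, a` → a = 30; val = 25
So a = 30

Answer: 30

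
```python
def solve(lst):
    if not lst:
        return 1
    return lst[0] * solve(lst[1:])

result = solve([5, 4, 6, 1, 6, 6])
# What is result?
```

Product over [5, 4, 6, 1, 6, 6] = 5 * 4 * 6 * 1 * 6 * 6 = 4320

Answer: 4320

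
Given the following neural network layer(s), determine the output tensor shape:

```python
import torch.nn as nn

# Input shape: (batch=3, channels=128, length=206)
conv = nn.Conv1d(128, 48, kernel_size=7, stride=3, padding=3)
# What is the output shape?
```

Input: (3, 128, 206) -> Output: (3, 48, 69)

Answer: (3, 48, 69)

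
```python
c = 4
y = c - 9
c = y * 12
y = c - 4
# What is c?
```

Trace:
`c = 4` → c = 4
`y = c - 9` → y = -5
`c = y * 12` → c = -60
`y = c - 4` → y = -64
So c = -60

Answer: -60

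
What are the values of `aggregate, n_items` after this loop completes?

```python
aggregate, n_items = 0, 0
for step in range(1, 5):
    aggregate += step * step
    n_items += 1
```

Sum of squares and count
`aggregate, n_items` takes the values: (0, 0) → (1, 0) → (1, 1) → (5, 1) → (5, 2) → (14, 2) → (14, 3) → (30, 3) → (30, 4)

Answer: 30, 4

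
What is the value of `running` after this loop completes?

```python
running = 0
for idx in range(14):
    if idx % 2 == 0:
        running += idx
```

Sum of even numbers 0 to 13
`running` takes the values: 0 → 2 → 6 → 12 → 20 → 30 → 42

Answer: 42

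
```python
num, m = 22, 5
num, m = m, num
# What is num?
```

Trace:
`num, m = 22, 5` → num = 22; m = 5
`num, m = m, num` → num = 5; m = 22
So num = 5

Answer: 5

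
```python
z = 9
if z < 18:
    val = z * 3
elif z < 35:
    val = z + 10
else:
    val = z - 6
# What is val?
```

Trace:
`z = 9` → z = 9
`if z < 18: ...` → z < 18 is True → val = 27
So val = 27

Answer: 27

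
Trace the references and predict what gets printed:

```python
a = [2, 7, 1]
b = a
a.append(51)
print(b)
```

Key concept: basic list aliasing.
Step by step:
`a = [2, 7, 1]` → a = [2, 7, 1]
`b = a` → b = [2, 7, 1] (same object as a)
`a.append(51)` → a = [2, 7, 1, 51] (same object as b); b = [2, 7, 1, 51] (same object as a)
`print(b)` → prints [2, 7, 1, 51]

Answer: [2, 7, 1, 51]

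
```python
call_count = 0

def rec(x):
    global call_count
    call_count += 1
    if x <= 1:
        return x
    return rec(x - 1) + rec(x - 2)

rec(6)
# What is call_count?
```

Calls(x) = 1 + Calls(x-1) + Calls(x-2); Calls(0)=Calls(1)=1. For x=6 this gives 25.

Answer: 25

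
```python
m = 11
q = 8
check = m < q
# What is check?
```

Trace:
`m = 11` → m = 11
`q = 8` → q = 8
`check = m < q` → check = False
So check = False

Answer: False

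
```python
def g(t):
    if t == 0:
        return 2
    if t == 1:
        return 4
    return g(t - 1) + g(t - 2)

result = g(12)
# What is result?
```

Build up from base cases: g(0)=2, g(1)=4, g(2)=6, g(3)=10, g(4)=16, g(5)=26, g(6)=42, ..., g(12)=754

Answer: 754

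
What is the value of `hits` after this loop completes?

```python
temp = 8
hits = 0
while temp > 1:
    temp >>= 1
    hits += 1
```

Count right shifts until 1
`hits` takes the values: 0 → 1 → 2 → 3

Answer: 3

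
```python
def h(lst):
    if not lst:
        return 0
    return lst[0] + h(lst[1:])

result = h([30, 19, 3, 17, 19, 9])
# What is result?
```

30 + 19 + 3 + 17 + 19 + 9 + 0 = 97

Answer: 97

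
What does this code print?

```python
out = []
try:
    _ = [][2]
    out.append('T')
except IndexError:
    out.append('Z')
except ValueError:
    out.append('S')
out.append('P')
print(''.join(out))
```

Execution trace: 'Z' (except IndexError) → 'P' (after the try/except). Output: ZP

Answer: ZP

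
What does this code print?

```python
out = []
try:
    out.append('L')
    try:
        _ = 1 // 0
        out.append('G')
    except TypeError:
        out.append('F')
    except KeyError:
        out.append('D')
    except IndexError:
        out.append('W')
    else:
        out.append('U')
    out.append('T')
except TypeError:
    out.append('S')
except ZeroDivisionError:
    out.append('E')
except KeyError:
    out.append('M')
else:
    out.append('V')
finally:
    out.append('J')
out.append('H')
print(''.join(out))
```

Execution trace: 'L' (try body) → 'E' (except ZeroDivisionError) → 'J' (finally) → 'H' (after the try/except). Output: LEJH

Answer: LEJH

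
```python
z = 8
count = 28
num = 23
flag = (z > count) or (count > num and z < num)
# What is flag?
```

Trace:
`z = 8` → z = 8
`count = 28` → count = 28
`num = 23` → num = 23
`flag = (z > count) or (count > num and z < num)` → flag = True
So flag = True

Answer: True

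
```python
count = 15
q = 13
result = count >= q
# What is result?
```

Trace:
`count = 15` → count = 15
`q = 13` → q = 13
`result = count >= q` → result = True
So result = True

Answer: True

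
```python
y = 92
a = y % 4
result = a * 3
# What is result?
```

Trace:
`y = 92` → y = 92
`a = y % 4` → a = 0
`result = a * 3` → result = 0
So result = 0

Answer: 0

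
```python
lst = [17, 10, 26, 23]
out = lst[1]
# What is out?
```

Trace:
`lst = [17, 10, 26, 23]` → lst = [17, 10, 26, 23]
`out = lst[1]` → out = 10
So out = 10

Answer: 10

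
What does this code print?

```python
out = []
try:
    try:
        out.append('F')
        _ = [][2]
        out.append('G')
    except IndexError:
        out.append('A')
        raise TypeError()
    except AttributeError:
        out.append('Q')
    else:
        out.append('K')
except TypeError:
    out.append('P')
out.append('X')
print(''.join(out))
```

Execution trace: 'F' (inner try body) → 'A' (inner except IndexError) → 'P' (outer except TypeError) → 'X' (after the try/except). Output: FAPX

Answer: FAPX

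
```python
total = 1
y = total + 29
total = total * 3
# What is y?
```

Trace:
`total = 1` → total = 1
`y = total + 29` → y = 30
`total = total * 3` → total = 3
So y = 30

Answer: 30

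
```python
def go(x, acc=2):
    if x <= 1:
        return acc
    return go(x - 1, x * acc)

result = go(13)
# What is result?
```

Accumulator trace (n, acc): (13, 2) -> (12, 26) -> (11, 312) -> (10, 3432) -> (9, 34320) -> (8, 308880) -> (7, 2471040) -> (6, 17297280) -> (5, 103783680) -> (4, 518918400) -> (3, 2075673600) -> (2, 6227020800) -> (1, 12454041600) -> return 12454041600

Answer: 12454041600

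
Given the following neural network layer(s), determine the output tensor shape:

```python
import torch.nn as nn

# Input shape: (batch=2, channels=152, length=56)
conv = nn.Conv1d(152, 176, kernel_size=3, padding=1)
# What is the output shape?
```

Input: (2, 152, 56) -> Output: (2, 176, 56)

Answer: (2, 176, 56)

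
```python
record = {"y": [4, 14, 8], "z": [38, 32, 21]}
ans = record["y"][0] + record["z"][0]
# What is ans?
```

Trace:
`record = {"y": [4, 14, 8], "z": [38, 32, 21]}` → record = {'y': [4, 14, 8], 'z': [38, 32, 21]}
`ans = record["y"][0] + record["z"][0]` → ans = 42
So ans = 42

Answer: 42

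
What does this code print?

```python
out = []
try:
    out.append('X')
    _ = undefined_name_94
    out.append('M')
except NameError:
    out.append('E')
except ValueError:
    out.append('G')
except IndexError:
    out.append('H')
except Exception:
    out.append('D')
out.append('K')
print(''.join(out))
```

Execution trace: 'X' (try body) → 'E' (except NameError) → 'K' (after the try/except). Output: XEK

Answer: XEK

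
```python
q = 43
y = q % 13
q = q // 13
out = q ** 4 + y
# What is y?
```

Trace:
`q = 43` → q = 43
`y = q % 13` → y = 4
`q = q // 13` → q = 3
`out = q ** 4 + y` → out = 85
So y = 4

Answer: 4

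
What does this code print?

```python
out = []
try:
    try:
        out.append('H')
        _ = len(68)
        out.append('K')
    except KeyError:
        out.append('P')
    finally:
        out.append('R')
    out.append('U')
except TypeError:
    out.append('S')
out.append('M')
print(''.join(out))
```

Execution trace: 'H' (inner try body) → 'R' (inner finally) → 'S' (except TypeError) → 'M' (after the try/except). Output: HRSM

Answer: HRSM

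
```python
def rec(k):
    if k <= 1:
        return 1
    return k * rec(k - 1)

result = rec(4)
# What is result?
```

rec(4) = 4 * 3 * 2 * 1 = 24

Answer: 24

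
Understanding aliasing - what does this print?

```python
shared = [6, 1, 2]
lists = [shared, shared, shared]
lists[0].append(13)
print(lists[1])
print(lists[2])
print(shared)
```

Key concept: list of same reference.
Step by step:
`shared = [6, 1, 2]` → shared = [6, 1, 2]
`lists = [shared, shared, shared]` → lists = [[6, 1, 2], [6, 1, 2], [6, 1, 2]]
`lists[0].append(13)` → shared = [6, 1, 2, 13]; lists = [[6, 1, 2, 13], [6, 1, 2, 13], [6, 1, 2, 13]]
`print(lists[1])` → prints [6, 1, 2, 13]
`print(lists[2])` → prints [6, 1, 2, 13]
`print(shared)` → prints [6, 1, 2, 13]

Answer:
[6, 1, 2, 13]
[6, 1, 2, 13]
[6, 1, 2, 13]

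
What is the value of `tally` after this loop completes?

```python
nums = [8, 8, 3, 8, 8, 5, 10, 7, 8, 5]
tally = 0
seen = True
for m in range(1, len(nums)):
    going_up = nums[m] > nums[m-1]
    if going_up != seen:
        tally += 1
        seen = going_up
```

Count direction changes in [8, 8, 3, 8, 8, 5, 10, 7, 8, 5]
`tally` takes the values: 0 → 1 → 2 → 3 → 4 → 5 → 6 → 7

Answer: 7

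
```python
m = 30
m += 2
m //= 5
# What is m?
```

Trace:
`m = 30` → m = 30
`m += 2` → m = 32
`m //= 5` → m = 6
So m = 6

Answer: 6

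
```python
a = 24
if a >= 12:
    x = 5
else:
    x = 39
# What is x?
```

Trace:
`a = 24` → a = 24
`if a >= 12: ...` → a >= 12 is True → x = 5
So x = 5

Answer: 5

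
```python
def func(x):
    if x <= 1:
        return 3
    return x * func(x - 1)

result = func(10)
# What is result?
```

func(10) = 10 * 9 * 8 * 7 * 6 * 5 * 4 * 3 * 2 * 3 = 10886400

Answer: 10886400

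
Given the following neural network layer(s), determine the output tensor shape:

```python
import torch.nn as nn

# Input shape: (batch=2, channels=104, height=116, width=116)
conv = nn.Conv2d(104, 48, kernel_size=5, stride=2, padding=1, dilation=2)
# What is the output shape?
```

Input: (2, 104, 116, 116) -> Output: (2, 48, 55, 55)

Answer: (2, 48, 55, 55)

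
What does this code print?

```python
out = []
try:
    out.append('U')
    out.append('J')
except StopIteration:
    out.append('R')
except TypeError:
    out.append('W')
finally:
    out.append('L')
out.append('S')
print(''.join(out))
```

Execution trace: 'U' (try body) → 'J' (try body, no exception) → 'L' (finally) → 'S' (after the try/except). Output: UJLS

Answer: UJLS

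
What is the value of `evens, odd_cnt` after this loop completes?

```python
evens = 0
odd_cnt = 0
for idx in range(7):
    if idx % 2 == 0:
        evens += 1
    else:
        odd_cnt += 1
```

Count evens and odds in range(7)
`evens, odd_cnt` takes the values: (0, 0) → (1, 0) → (1, 1) → (2, 1) → (2, 2) → (3, 2) → (3, 3) → (4, 3)

Answer: 4, 3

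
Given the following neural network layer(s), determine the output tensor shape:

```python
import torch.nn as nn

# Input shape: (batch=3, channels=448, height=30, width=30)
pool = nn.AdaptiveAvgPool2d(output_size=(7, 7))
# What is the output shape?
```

Input: (3, 448, 30, 30) -> Output: (3, 448, 7, 7)

Answer: (3, 448, 7, 7)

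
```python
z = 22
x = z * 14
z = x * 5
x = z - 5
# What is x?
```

Trace:
`z = 22` → z = 22
`x = z * 14` → x = 308
`z = x * 5` → z = 1540
`x = z - 5` → x = 1535
So x = 1535

Answer: 1535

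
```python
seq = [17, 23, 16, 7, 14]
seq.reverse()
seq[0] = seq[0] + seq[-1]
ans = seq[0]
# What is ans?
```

Trace:
`seq = [17, 23, 16, 7, 14]` → seq = [17, 23, 16, 7, 14]
`seq.reverse()` → seq = [14, 7, 16, 23, 17]
`seq[0] = seq[0] + seq[-1]` → seq = [31, 7, 16, 23, 17]
`ans = seq[0]` → ans = 31
So ans = 31

Answer: 31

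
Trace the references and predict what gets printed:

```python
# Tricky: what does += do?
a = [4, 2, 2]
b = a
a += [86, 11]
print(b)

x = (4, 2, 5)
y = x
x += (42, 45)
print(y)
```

Key concept: += behavior differs for mutable vs immutable.
Step by step:
`a = [4, 2, 2]` → a = [4, 2, 2]
`b = a` → b = [4, 2, 2] (same object as a)
`a += [86, 11]` → a = [4, 2, 2, 86, 11] (same object as b); b = [4, 2, 2, 86, 11] (same object as a)
`print(b)` → prints [4, 2, 2, 86, 11]
`x = (4, 2, 5)` → x = (4, 2, 5)
`y = x` → y = (4, 2, 5)
`x += (42, 45)` → x = (4, 2, 5, 42, 45)
`print(y)` → prints (4, 2, 5)

Answer:
[4, 2, 2, 86, 11]
(4, 2, 5)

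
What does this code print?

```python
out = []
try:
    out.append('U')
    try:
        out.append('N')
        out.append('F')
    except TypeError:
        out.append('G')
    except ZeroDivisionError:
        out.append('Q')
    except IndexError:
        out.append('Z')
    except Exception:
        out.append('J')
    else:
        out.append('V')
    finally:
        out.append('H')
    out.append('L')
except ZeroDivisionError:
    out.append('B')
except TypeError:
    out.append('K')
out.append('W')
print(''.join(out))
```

Execution trace: 'U' (try body) → 'N' (inner try body) → 'F' (inner try body, no exception) → 'V' (inner else) → 'H' (inner finally) → 'L' (try body, no exception) → 'W' (after the try/except). Output: UNFVHLW

Answer: UNFVHLW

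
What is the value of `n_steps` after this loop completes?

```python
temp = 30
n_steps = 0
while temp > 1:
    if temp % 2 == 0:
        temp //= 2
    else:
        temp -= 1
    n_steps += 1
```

Steps to reduce 30 to 1
`n_steps` takes the values: 0 → 1 → 2 → 3 → 4 → 5 → 6 → 7

Answer: 7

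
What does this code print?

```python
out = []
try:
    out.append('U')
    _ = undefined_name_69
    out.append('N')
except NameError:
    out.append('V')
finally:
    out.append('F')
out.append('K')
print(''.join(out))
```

Execution trace: 'U' (try body) → 'V' (except NameError) → 'F' (finally) → 'K' (after the try/except). Output: UVFK

Answer: UVFK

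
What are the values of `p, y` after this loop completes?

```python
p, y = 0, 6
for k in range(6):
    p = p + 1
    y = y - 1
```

p goes 0→6, y goes 6→0
`p, y` takes the values: (0, 6) → (1, 6) → (1, 5) → (2, 5) → (2, 4) → (3, 4) → (3, 3) → (4, 3) → (4, 2) → (5, 2) → (5, 1) → (6, 1) → (6, 0)

Answer: 6, 0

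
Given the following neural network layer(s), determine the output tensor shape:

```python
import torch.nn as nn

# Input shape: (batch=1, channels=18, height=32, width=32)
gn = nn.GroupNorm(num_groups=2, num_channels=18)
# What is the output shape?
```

Input: (1, 18, 32, 32) -> Output: (1, 18, 32, 32)

Answer: (1, 18, 32, 32)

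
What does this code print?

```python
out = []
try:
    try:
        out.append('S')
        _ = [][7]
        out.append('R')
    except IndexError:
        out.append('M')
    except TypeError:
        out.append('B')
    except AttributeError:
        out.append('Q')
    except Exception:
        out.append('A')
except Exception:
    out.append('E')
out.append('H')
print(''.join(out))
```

Execution trace: 'S' (inner try body) → 'M' (inner except IndexError) → 'H' (after the try/except). Output: SMH

Answer: SMH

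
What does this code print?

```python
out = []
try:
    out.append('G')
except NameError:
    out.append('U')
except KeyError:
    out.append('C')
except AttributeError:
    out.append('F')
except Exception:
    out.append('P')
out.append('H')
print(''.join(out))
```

Execution trace: 'G' (try body, no exception) → 'H' (after the try/except). Output: GH

Answer: GH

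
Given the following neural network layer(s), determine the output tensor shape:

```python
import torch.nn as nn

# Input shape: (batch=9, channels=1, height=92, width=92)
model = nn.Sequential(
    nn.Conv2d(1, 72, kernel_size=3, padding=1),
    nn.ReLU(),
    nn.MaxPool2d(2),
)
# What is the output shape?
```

Input: (9, 1, 92, 92) -> after Conv2d: (9, 72, 92, 92) -> after ReLU: (9, 72, 92, 92) -> Output: (9, 72, 46, 46)

Answer: (9, 72, 46, 46)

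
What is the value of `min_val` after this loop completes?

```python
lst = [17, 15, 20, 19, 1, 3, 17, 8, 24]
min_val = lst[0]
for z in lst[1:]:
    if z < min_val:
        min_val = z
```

Minimum of [17, 15, 20, 19, 1, 3, 17, 8, 24]
`min_val` takes the values: 17 → 15 → 1

Answer: 1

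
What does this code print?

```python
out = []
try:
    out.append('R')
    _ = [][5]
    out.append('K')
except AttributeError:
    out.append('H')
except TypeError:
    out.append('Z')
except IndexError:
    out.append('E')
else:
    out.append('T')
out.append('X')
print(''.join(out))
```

Execution trace: 'R' (try body) → 'E' (except IndexError) → 'X' (after the try/except). Output: REX

Answer: REX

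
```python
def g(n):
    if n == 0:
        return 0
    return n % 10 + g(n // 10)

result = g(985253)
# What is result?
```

Sum of digits of 985253: 3 + 5 + 2 + 5 + 8 + 9 = 32

Answer: 32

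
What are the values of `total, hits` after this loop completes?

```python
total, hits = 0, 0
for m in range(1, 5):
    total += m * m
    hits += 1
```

Sum of squares and count
`total, hits` takes the values: (0, 0) → (1, 0) → (1, 1) → (5, 1) → (5, 2) → (14, 2) → (14, 3) → (30, 3) → (30, 4)

Answer: 30, 4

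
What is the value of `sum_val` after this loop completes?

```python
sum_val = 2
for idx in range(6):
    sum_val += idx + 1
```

Start at 2, add 1 to 6 = 23
`sum_val` takes the values: 2 → 3 → 5 → 8 → 12 → 17 → 23

Answer: 23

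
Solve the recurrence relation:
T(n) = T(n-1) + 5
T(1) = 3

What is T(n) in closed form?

Unrolling: T(n) = T(1) + 5·(n-1) = 3 + 5(n-1) = 5n - 2.

Answer: T(n) = 5n - 2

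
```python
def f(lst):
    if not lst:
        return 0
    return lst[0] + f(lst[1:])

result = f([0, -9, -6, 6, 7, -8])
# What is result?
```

0 + (-9) + (-6) + 6 + 7 + (-8) + 0 = -10

Answer: -10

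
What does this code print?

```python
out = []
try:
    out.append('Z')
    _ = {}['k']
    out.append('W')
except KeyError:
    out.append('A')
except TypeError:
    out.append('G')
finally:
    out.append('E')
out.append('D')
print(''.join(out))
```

Execution trace: 'Z' (try body) → 'A' (except KeyError) → 'E' (finally) → 'D' (after the try/except). Output: ZAED

Answer: ZAED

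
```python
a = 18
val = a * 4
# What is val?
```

Trace:
`a = 18` → a = 18
`val = a * 4` → val = 72
So val = 72

Answer: 72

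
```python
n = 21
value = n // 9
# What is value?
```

Trace:
`n = 21` → n = 21
`value = n // 9` → value = 2
So value = 2

Answer: 2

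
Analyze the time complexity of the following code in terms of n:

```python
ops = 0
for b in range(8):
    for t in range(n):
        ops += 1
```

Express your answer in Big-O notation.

Each loop level contributes: 1 × n. Multiplying the contributions gives O(n).

Answer: O(n)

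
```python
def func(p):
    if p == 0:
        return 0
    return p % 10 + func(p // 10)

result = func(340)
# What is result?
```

Sum of digits of 340: 0 + 4 + 3 = 7

Answer: 7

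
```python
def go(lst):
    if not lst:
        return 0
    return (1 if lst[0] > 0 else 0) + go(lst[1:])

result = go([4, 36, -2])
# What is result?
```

Count of positive elements in [4, 36, -2] = 2

Answer: 2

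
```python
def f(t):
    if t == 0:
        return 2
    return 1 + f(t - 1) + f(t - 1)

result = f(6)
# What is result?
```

f(t) = 1 + 2·f(t-1), f(0)=2. Closed form: (2+1)·2^6 - 1 = 191.

Answer: 191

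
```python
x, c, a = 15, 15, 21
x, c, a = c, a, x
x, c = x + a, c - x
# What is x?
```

Trace:
`x, c, a = 15, 15, 21` → x = 15; c = 15; a = 21
`x, c, a = c, a, x` → x = 15; c = 21; a = 15
`x, c = x + a, c - x` → x = 30; c = 6
So x = 30

Answer: 30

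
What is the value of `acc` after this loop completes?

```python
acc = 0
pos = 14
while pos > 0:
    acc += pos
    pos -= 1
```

Sum 14 down to 1
`acc` takes the values: 0 → 14 → 27 → 39 → 50 → 60 → 69 → 77 → 84 → 90 → 95 → 99 → 102 → 104 → 105

Answer: 105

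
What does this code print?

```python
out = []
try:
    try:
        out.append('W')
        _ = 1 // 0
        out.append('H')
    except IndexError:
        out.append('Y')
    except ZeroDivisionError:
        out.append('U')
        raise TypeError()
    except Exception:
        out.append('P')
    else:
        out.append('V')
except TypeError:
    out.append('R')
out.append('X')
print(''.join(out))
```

Execution trace: 'W' (inner try body) → 'U' (inner except ZeroDivisionError) → 'R' (outer except TypeError) → 'X' (after the try/except). Output: WURX

Answer: WURX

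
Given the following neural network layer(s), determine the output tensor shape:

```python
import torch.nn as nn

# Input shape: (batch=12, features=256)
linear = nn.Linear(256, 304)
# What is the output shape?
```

Input: (12, 256) -> Output: (12, 304)

Answer: (12, 304)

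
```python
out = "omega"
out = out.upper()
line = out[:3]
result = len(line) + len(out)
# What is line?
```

Trace:
`out = "omega"` → out = 'omega'
`out = out.upper()` → out = 'OMEGA'
`line = out[:3]` → line = 'OME'
`result = len(line) + len(out)` → result = 8
So line = 'OME'

Answer: 'OME'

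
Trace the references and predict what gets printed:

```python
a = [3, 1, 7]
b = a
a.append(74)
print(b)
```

Key concept: basic list aliasing.
Step by step:
`a = [3, 1, 7]` → a = [3, 1, 7]
`b = a` → b = [3, 1, 7] (same object as a)
`a.append(74)` → a = [3, 1, 7, 74] (same object as b); b = [3, 1, 7, 74] (same object as a)
`print(b)` → prints [3, 1, 7, 74]

Answer: [3, 1, 7, 74]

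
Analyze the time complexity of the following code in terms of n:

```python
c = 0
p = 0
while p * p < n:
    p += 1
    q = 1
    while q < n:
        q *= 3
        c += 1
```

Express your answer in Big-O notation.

Each loop level contributes: √n × log n. Multiplying the contributions gives O(√n log n).

Answer: O(√n log n)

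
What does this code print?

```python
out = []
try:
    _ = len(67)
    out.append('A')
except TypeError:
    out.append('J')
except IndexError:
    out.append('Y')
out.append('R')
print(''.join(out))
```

Execution trace: 'J' (except TypeError) → 'R' (after the try/except). Output: JR

Answer: JR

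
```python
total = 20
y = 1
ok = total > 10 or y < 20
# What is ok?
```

Trace:
`total = 20` → total = 20
`y = 1` → y = 1
`ok = total > 10 or y < 20` → ok = True
So ok = True

Answer: True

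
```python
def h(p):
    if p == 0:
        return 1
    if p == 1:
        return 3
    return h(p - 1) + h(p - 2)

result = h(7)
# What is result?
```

Build up from base cases: h(0)=1, h(1)=3, h(2)=4, h(3)=7, h(4)=11, h(5)=18, h(6)=29, ..., h(7)=47

Answer: 47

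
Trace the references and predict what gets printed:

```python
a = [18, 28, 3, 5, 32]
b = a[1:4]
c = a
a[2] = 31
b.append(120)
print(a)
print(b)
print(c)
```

Key concept: slice vs alias.
Step by step:
`a = [18, 28, 3, 5, 32]` → a = [18, 28, 3, 5, 32]
`b = a[1:4]` → b = [28, 3, 5]
`c = a` → c = [18, 28, 3, 5, 32] (same object as a)
`a[2] = 31` → a = [18, 28, 31, 5, 32] (same object as c); c = [18, 28, 31, 5, 32] (same object as a)
`b.append(120)` → b = [28, 3, 5, 120]
`print(a)` → prints [18, 28, 31, 5, 32]
`print(b)` → prints [28, 3, 5, 120]
`print(c)` → prints [18, 28, 31, 5, 32]

Answer:
[18, 28, 31, 5, 32]
[28, 3, 5, 120]
[18, 28, 31, 5, 32]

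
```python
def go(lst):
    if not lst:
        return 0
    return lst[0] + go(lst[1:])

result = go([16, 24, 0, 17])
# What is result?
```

16 + 24 + 0 + 17 + 0 = 57

Answer: 57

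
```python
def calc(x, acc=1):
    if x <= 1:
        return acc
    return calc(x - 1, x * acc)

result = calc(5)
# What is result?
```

Accumulator trace (n, acc): (5, 1) -> (4, 5) -> (3, 20) -> (2, 60) -> (1, 120) -> return 120

Answer: 120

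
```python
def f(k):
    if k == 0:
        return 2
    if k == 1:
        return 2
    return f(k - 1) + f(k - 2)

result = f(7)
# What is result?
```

Build up from base cases: f(0)=2, f(1)=2, f(2)=4, f(3)=6, f(4)=10, f(5)=16, f(6)=26, ..., f(7)=42

Answer: 42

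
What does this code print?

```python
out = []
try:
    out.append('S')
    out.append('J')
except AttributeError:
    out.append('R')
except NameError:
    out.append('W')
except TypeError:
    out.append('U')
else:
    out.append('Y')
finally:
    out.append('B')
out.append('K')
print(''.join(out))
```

Execution trace: 'S' (try body) → 'J' (try body, no exception) → 'Y' (else) → 'B' (finally) → 'K' (after the try/except). Output: SJYBK

Answer: SJYBK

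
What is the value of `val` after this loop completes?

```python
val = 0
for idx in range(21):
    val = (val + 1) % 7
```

Increment mod 7, 21 times = 0
`val` takes the values: 0 → 1 → 2 → 3 → 4 → 5 → 6 → 0 → 1 → 2 → 3 → 4 → 5 → 6 → 0 → 1 → 2 → 3 → 4 → 5 → 6 → 0

Answer: 0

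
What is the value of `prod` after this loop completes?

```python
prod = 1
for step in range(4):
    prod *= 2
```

2^4 = 16
`prod` takes the values: 1 → 2 → 4 → 8 → 16

Answer: 16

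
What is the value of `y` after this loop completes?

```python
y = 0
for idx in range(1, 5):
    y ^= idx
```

XOR of 1 to 4
`y` takes the values: 0 → 1 → 3 → 0 → 4

Answer: 4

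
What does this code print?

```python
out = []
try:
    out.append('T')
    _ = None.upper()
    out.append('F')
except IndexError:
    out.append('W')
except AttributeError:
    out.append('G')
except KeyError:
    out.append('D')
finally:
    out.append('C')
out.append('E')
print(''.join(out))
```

Execution trace: 'T' (try body) → 'G' (except AttributeError) → 'C' (finally) → 'E' (after the try/except). Output: TGCE

Answer: TGCE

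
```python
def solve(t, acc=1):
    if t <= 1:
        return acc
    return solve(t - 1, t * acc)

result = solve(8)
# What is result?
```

Accumulator trace (n, acc): (8, 1) -> (7, 8) -> (6, 56) -> (5, 336) -> (4, 1680) -> (3, 6720) -> (2, 20160) -> (1, 40320) -> return 40320

Answer: 40320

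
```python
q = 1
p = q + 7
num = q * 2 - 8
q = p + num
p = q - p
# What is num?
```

Trace:
`q = 1` → q = 1
`p = q + 7` → p = 8
`num = q * 2 - 8` → num = -6
`q = p + num` → q = 2
`p = q - p` → p = -6
So num = -6

Answer: -6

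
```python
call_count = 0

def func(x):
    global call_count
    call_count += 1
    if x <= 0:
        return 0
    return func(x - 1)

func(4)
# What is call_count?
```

Linear recursion stepping by 1: 5 calls from x=4 down to ≤0.

Answer: 5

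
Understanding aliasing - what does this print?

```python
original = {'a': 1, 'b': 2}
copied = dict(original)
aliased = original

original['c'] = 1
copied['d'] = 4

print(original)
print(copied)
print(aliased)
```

Key concept: dict() creates copy, assignment creates alias.
Step by step:
`original = {'a': 1, 'b': 2}` → original = {'a': 1, 'b': 2}
`copied = dict(original)` → copied = {'a': 1, 'b': 2}
`aliased = original` → aliased = {'a': 1, 'b': 2} (same object as original)
`original['c'] = 1` → original = {'a': 1, 'b': 2, 'c': 1} (same object as aliased); aliased = {'a': 1, 'b': 2, 'c': 1} (same object as original)
`copied['d'] = 4` → copied = {'a': 1, 'b': 2, 'd': 4}
`print(original)` → prints {'a': 1, 'b': 2, 'c': 1}
`print(copied)` → prints {'a': 1, 'b': 2, 'd': 4}
`print(aliased)` → prints {'a': 1, 'b': 2, 'c': 1}

Answer:
{'a': 1, 'b': 2, 'c': 1}
{'a': 1, 'b': 2, 'd': 4}
{'a': 1, 'b': 2, 'c': 1}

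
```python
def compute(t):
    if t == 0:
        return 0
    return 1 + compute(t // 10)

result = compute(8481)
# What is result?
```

Count of digits of 8481: 4

Answer: 4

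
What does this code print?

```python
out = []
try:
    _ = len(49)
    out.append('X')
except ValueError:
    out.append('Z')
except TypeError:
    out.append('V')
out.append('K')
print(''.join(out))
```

Execution trace: 'V' (except TypeError) → 'K' (after the try/except). Output: VK

Answer: VK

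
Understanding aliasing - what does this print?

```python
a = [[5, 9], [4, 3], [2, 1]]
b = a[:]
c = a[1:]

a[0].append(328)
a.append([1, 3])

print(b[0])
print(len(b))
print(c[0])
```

Key concept: slice with nested mutation.
Step by step:
`a = [[5, 9], [4, 3], [2, 1]]` → a = [[5, 9], [4, 3], [2, 1]]
`b = a[:]` → b = [[5, 9], [4, 3], [2, 1]]
`c = a[1:]` → c = [[4, 3], [2, 1]]
`a[0].append(328)` → a = [[5, 9, 328], [4, 3], [2, 1]]; b = [[5, 9, 328], [4, 3], [2, 1]]
`a.append([1, 3])` → a = [[5, 9, 328], [4, 3], [2, 1], [1, 3]]
`print(b[0])` → prints [5, 9, 328]
`print(len(b))` → prints 3
`print(c[0])` → prints [4, 3]

Answer:
[5, 9, 328]
3
[4, 3]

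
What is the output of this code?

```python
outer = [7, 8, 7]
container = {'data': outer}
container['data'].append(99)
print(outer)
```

Key concept: dict holds reference to list.
Step by step:
`outer = [7, 8, 7]` → outer = [7, 8, 7]
`container = {'data': outer}` → container = {'data': [7, 8, 7]}
`container['data'].append(99)` → outer = [7, 8, 7, 99]; container = {'data': [7, 8, 7, 99]}
`print(outer)` → prints [7, 8, 7, 99]

Answer: [7, 8, 7, 99]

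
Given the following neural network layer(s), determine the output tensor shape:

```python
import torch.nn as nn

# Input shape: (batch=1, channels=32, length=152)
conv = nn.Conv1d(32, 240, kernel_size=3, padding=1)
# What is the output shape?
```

Input: (1, 32, 152) -> Output: (1, 240, 152)

Answer: (1, 240, 152)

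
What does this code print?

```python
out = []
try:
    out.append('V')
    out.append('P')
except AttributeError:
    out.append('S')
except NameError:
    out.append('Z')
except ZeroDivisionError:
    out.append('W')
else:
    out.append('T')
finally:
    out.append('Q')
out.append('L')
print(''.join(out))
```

Execution trace: 'V' (try body) → 'P' (try body, no exception) → 'T' (else) → 'Q' (finally) → 'L' (after the try/except). Output: VPTQL

Answer: VPTQL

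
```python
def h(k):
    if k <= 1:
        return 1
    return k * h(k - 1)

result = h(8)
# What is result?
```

h(8) = 8 * 7 * 6 * 5 * 4 * 3 * 2 * 1 = 40320

Answer: 40320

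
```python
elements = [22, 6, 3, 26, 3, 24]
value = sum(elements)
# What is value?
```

Trace:
`elements = [22, 6, 3, 26, 3, 24]` → elements = [22, 6, 3, 26, 3, 24]
`value = sum(elements)` → value = 84
So value = 84

Answer: 84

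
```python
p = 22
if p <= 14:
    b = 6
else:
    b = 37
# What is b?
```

Trace:
`p = 22` → p = 22
`if p <= 14: ...` → p <= 14 is False, take else branch → b = 37
So b = 37

Answer: 37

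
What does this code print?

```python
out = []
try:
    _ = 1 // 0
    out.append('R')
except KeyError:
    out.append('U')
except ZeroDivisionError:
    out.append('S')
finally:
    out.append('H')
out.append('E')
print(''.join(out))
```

Execution trace: 'S' (except ZeroDivisionError) → 'H' (finally) → 'E' (after the try/except). Output: SHE

Answer: SHE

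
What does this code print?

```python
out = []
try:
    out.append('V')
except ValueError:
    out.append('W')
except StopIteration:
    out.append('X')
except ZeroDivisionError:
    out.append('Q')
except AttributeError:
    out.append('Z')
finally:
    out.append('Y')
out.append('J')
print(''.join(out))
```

Execution trace: 'V' (try body, no exception) → 'Y' (finally) → 'J' (after the try/except). Output: VYJ

Answer: VYJ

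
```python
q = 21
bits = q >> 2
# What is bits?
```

Trace:
`q = 21` → q = 21
`bits = q >> 2` → bits = 5
So bits = 5

Answer: 5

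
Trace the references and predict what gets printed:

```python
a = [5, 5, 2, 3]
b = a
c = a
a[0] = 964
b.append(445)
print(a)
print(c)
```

Key concept: multiple aliases.
Step by step:
`a = [5, 5, 2, 3]` → a = [5, 5, 2, 3]
`b = a` → b = [5, 5, 2, 3] (same object as a)
`c = a` → c = [5, 5, 2, 3] (same object as a, b)
`a[0] = 964` → a = [964, 5, 2, 3] (same object as b, c); b = [964, 5, 2, 3] (same object as a, c); c = [964, 5, 2, 3] (same object as a, b)
`b.append(445)` → a = [964, 5, 2, 3, 445] (same object as b, c); b = [964, 5, 2, 3, 445] (same object as a, c); c = [964, 5, 2, 3, 445] (same object as a, b)
`print(a)` → prints [964, 5, 2, 3, 445]
`print(c)` → prints [964, 5, 2, 3, 445]

Answer:
[964, 5, 2, 3, 445]
[964, 5, 2, 3, 445]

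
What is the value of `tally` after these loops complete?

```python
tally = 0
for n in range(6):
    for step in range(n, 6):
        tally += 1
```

Upper triangle: 6 + 5 + ... + 1
`tally` takes the values: 0 → 1 → 2 → 3 → 4 → 5 → 6 → 7 → 8 → 9 → 10 → 11 → 12 → 13 → 14 → 15 → 16 → 17 → 18 → 19 → 20 → 21

Answer: 21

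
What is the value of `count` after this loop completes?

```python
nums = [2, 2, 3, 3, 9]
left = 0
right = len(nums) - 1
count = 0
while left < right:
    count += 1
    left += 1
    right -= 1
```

Iterations until pointers meet (list length 5)
`count` takes the values: 0 → 1 → 2

Answer: 2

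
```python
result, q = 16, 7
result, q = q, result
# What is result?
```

Trace:
`result, q = 16, 7` → result = 16; q = 7
`result, q = q, result` → result = 7; q = 16
So result = 7

Answer: 7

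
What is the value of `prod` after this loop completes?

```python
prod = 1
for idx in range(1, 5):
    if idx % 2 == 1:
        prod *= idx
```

Product of odd numbers 1 to 4
`prod` takes the values: 1 → 3

Answer: 3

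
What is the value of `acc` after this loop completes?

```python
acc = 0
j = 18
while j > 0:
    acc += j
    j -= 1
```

Sum 18 down to 1
`acc` takes the values: 0 → 18 → 35 → 51 → 66 → 80 → 93 → 105 → 116 → 126 → 135 → 143 → 150 → 156 → 161 → 165 → 168 → 170 → 171

Answer: 171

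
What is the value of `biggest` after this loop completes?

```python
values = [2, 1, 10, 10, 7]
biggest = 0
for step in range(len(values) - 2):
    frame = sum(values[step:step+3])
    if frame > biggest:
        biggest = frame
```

Max sum of 3-element window in [2, 1, 10, 10, 7]
`biggest` takes the values: 0 → 13 → 21 → 27

Answer: 27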